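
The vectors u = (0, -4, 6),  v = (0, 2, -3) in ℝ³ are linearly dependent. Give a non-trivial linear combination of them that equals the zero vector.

u + 2v = 0

Write the vectors as columns of a matrix and find a nonzero vector in its null space.
The free variable yields coefficients (1, 2) (any nonzero multiple also works).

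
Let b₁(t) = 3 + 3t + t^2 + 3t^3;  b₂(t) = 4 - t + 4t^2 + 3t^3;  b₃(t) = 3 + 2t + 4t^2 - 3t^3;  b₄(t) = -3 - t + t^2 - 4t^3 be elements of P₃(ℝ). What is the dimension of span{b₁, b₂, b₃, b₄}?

4

Represent each element by its coordinate vector in ℝ⁴.
Form the matrix with b₁, b₂, b₃, b₄ as columns and reduce.
There are 4 pivot columns, so rank = 4.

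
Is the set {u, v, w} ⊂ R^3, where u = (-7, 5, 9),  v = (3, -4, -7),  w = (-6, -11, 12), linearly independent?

Place the vectors as rows of a 3×3 matrix and reduce to echelon form.
The reduction yields 3 nonzero rows, so the rank is 3.
Since rank = 3 (the number of vectors), the set is linearly independent.

linearly independent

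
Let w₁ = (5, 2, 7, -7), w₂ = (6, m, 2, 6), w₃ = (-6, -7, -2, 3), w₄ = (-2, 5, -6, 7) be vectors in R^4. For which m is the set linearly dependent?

The set is linearly dependent precisely when det[w₁; w₂; w₃; w₄] = 0.
Cofactor expansion gives det = 48*m - 1344.
Setting this to zero gives m = 28.

m = 28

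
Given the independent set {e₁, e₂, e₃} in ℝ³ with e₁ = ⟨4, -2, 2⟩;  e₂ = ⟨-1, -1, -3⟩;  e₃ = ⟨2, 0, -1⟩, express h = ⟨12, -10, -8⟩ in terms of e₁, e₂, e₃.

Set up the augmented matrix [e₁ | e₂ | e₃ | h] and row-reduce.
Row-reducing the augmented matrix gives the unique coefficients (α₁, α₂, α₃) = (3, 4, 2).

h = 3e₁ + 4e₂ + 2e₃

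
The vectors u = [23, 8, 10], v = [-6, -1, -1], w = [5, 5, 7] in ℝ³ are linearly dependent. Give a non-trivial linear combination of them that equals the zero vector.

Write the vectors as columns of a matrix and find a nonzero vector in its null space.
A generator of the null space is (1, 3, -1).

u + 3v - w = 0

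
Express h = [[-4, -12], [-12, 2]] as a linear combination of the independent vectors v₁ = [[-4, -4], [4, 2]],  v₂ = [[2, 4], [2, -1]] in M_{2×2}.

Identify each element with its coordinate vector in ℝ⁴ via {E₁₁, E₁₂, E₂₁, E₂₂}.
Write h = α₁v₁ + α₂v₂ and equate components.
Back-substitution yields (α₁, α₂) = (-1, -4).

h = -v₁ - 4v₂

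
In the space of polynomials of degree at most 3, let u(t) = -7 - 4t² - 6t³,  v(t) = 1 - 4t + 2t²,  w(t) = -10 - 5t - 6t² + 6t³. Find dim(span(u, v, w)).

dim = 3

Represent each element by its coordinate vector in ℝ⁴.
Row-reduce the 3×4 matrix with these as rows.
Exactly 3 pivots survive; hence the rank is 3.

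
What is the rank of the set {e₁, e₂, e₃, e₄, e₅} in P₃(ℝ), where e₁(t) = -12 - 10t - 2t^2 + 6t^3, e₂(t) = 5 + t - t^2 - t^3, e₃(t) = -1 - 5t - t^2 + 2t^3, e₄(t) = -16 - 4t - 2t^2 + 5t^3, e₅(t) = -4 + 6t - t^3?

rank 3

Pass to coordinate vectors with respect to the basis {1, t, …, t^3}.
Put the 4×5 matrix [e₁|e₂|e₃|e₄|e₅] into echelon form.
The echelon form has 3 nonzero rows, so the rank is 3.
(With 5 elements in a 4-dimensional space the rank is at most 4.)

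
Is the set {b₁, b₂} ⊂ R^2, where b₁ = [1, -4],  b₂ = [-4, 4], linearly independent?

Row-reduce the matrix whose columns are b₁, b₂.
The reduction yields 2 nonzero rows, so the rank is 2.
Since rank = 2 (the number of vectors), the set is linearly independent.

linearly independent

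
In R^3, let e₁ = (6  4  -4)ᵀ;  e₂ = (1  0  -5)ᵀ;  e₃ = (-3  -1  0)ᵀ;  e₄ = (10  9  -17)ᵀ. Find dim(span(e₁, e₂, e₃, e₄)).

dim = 3

Row-reduce the 4×3 matrix with these as rows.
Exactly 3 pivots survive; hence the rank is 3.
(With 4 elements in a 3-dimensional space the rank is at most 3.)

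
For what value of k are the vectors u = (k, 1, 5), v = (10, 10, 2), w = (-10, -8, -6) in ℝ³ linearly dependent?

The set is linearly dependent precisely when det[u; v; w] = 0.
Cofactor expansion gives det = 140 - 44*k.
Setting this to zero gives k = 35/11.

k = 35/11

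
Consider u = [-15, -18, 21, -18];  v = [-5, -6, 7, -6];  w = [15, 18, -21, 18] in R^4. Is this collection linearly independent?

linearly dependent

Place the vectors as rows of a 3×4 matrix and reduce to echelon form.
The reduction yields 1 nonzero row, so the rank is 1.
Since rank 1 < 3, the set is linearly dependent.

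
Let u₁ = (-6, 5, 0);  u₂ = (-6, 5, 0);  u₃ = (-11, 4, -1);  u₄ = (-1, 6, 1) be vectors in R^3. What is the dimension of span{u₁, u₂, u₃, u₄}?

Put the 3×4 matrix [u₁|u₂|u₃|u₄] into echelon form.
Reduction leaves 2 leading entries, giving rank 2.
(With 4 elements in a 3-dimensional space the rank is at most 3.)

dim = 2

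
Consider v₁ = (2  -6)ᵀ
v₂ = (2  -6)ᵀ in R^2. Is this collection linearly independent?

The matrix [v₁|v₂] has determinant 0.
A zero determinant means the columns are linearly dependent.

linearly dependent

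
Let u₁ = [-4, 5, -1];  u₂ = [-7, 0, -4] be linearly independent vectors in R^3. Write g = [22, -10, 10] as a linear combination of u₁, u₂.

Since u₁, u₂ are independent, the coefficients expressing g are uniquely determined by a linear system.
The system has the unique solution (α₁, α₂) = (-2, -2).

g = -2u₁ - 2u₂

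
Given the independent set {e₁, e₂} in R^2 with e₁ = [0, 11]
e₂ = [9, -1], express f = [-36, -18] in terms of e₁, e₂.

Solve the system with e₁, e₂ as columns and f as the right-hand side.
Back-substitution yields (α₁, α₂) = (-2, -4).

f = -2e₁ - 4e₂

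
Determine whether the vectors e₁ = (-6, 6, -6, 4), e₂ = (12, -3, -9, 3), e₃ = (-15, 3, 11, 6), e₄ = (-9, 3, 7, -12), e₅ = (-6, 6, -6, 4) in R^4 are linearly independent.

There are 5 vectors in a 4-dimensional space, so they cannot be linearly independent.

linearly dependent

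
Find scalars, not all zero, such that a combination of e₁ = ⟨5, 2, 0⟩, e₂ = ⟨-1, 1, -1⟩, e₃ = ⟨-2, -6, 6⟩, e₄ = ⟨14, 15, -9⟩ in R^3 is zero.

3e₁ + 3e₂ - e₃ - e₄ = 0

Write the vectors as columns of a matrix and find a nonzero vector in its null space.
A generator of the null space is (3, 3, -1, -1).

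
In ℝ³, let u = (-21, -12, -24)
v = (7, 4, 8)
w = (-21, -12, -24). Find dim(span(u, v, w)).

Form the matrix with u, v, w as columns and reduce.
The echelon form has 1 nonzero row, so the rank is 1.

dim = 1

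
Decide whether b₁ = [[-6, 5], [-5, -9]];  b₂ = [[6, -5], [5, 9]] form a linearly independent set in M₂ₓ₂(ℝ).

linearly dependent

Take coordinates with respect to the standard basis {E₁₁, E₁₂, E₂₁, E₂₂}.
Row-reduce the matrix whose columns are b₁, b₂.
The reduction yields 1 nonzero row, so the rank is 1.
Since rank 1 < 2, the set is linearly dependent.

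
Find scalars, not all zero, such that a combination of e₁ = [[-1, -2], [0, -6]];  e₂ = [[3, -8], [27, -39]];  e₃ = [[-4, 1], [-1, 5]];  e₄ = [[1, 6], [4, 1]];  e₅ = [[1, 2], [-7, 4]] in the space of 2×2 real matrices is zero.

3e₁ - e₂ - 2e₃ + e₄ - 3e₅ = 0

Pass to coordinate vectors relative to the basis {E₁₁, E₁₂, E₂₁, E₂₂}.
Set up α₁e₁ + … + α₅e₅ = 0 and solve the homogeneous system.
The free variable yields coefficients (3, -1, -2, 1, -3) (any nonzero multiple also works).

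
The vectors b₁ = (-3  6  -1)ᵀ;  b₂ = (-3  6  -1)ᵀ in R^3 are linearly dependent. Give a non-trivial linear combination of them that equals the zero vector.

b₁ - b₂ = 0

Row-reduce the matrix with b₁, b₂ as columns; the null space gives the coefficients.
The free variable yields coefficients (1, -1) (any nonzero multiple also works).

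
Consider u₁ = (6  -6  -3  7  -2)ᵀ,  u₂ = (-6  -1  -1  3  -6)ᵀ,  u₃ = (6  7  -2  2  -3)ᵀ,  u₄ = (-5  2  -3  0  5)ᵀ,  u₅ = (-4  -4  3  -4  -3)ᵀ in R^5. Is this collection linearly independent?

The matrix [u₁|u₂|u₃|u₄|u₅] has determinant 11197.
A nonzero determinant means the columns are linearly independent.

linearly independent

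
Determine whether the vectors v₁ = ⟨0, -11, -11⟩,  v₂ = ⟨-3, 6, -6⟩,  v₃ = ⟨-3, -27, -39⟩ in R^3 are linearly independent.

linearly dependent

Form the 3×3 matrix with these as columns; its determinant is 0.
A zero determinant means the columns are linearly dependent.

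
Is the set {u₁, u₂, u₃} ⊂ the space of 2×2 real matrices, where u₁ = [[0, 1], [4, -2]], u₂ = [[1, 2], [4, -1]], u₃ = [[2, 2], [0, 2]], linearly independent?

Take coordinates with respect to the standard basis {E₁₁, E₁₂, E₂₁, E₂₂}.
Row-reduce the matrix whose columns are u₁, u₂, u₃.
The reduction yields 2 nonzero rows, so the rank is 2.
Since rank 2 < 3, the set is linearly dependent.

linearly dependent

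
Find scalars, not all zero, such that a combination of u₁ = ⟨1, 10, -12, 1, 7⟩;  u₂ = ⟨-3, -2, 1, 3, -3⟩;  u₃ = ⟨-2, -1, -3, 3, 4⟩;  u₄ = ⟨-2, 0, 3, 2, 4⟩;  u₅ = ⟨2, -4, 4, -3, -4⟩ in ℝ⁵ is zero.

u₁ + u₂ + u₄ + 2u₅ = 0

Write the vectors as columns of a matrix and find a nonzero vector in its null space.
A generator of the null space is (1, 1, 0, 1, 2).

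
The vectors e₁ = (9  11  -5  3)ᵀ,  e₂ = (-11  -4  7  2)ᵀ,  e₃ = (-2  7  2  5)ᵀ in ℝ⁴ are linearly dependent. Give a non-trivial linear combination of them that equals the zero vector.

Set up α₁e₁ + … + α₃e₃ = 0 and solve the homogeneous system.
A generator of the null space is (1, 1, -1).

e₁ + e₂ - e₃ = 0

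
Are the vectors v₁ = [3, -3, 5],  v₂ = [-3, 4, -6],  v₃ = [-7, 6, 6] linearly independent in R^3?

linearly independent

The matrix [v₁|v₂|v₃] has determinant 50.
A nonzero determinant means the columns are linearly independent.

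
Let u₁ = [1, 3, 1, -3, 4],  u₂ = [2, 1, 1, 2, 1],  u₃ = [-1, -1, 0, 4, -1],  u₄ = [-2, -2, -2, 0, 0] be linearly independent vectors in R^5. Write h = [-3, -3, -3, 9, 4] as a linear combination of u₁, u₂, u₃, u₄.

h = u₁ + 2u₂ + 2u₃ + 3u₄

Write h = α₁u₁ + … + α₄u₄ and equate components.
Back-substitution yields (α₁, …, α₄) = (1, 2, 2, 3).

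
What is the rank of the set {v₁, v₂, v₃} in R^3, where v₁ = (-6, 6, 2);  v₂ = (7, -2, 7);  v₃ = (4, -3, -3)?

rank 3

Put the 3×3 matrix [v₁|v₂|v₃] into echelon form.
Exactly 3 pivots survive; hence the rank is 3.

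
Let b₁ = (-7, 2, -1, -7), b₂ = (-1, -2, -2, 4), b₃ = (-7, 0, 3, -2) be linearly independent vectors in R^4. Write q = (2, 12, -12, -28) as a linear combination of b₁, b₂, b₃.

Set up the augmented matrix [b₁ | b₂ | b₃ | q] and row-reduce.
Row-reducing the augmented matrix gives the unique coefficients (a₁, a₂, a₃) = (4, -2, -4).

q = 4b₁ - 2b₂ - 4b₃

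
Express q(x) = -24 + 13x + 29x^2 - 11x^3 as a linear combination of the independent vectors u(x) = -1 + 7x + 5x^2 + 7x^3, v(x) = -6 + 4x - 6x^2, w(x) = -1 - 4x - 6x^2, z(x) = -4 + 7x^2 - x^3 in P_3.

Work in coordinates with respect to the standard basis {1, x, …, x^3}.
Write q = c₁u + … + c₄z and equate components.
Row-reducing the augmented matrix gives the unique coefficients (c₁, …, c₄) = (-1, 2, -3, 4).

q = -u + 2v - 3w + 4z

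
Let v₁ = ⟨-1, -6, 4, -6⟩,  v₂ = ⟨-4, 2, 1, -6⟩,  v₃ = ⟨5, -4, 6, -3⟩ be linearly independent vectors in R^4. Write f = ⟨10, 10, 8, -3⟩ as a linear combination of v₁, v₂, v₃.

f = -3v₁ + 2v₂ + 3v₃

Write f = c₁v₁ + … + c₃v₃ and equate components.
The system has the unique solution (c₁, c₂, c₃) = (-3, 2, 3).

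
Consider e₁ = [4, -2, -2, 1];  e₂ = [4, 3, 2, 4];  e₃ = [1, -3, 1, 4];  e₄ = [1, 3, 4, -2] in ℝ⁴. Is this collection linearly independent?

linearly independent

Form the 4×4 matrix with these as columns; its determinant is -483.
A nonzero determinant means the columns are linearly independent.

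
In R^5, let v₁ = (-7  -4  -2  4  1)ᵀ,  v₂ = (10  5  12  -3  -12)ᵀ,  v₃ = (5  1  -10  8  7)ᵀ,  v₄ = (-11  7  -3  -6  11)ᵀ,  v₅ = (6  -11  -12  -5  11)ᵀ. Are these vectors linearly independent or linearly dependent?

Row-reduce the matrix whose columns are v₁, v₂, v₃, v₄, v₅.
The reduction yields 5 nonzero rows, so the rank is 5.
Since rank = 5 (the number of vectors), the set is linearly independent.

linearly independent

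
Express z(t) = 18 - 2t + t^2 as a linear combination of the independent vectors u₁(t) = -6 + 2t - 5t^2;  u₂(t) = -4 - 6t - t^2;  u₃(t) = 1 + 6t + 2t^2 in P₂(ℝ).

Work in coordinates with respect to the standard basis {1, t, t^2}.
Write z = α₁u₁ + … + α₃u₃ and equate components.
Row-reducing the augmented matrix gives the unique coefficients (α₁, α₂, α₃) = (-1, -4, -4).

z = -u₁ - 4u₂ - 4u₃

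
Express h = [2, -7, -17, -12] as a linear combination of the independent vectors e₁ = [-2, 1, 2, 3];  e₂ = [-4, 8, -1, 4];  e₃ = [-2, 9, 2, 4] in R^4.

Set up the augmented matrix [e₁ | e₂ | e₃ | h] and row-reduce.
Row-reducing the augmented matrix gives the unique coefficients (a₁, a₂, a₃) = (-4, 3, -3).

h = -4e₁ + 3e₂ - 3e₃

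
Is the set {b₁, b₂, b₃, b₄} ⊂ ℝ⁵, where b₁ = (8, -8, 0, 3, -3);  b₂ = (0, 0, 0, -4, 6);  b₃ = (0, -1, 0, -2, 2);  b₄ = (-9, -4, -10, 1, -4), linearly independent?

linearly independent

Place the vectors as rows of a 4×5 matrix and reduce to echelon form.
The reduction yields 4 nonzero rows, so the rank is 4.
Since rank = 4 (the number of vectors), the set is linearly independent.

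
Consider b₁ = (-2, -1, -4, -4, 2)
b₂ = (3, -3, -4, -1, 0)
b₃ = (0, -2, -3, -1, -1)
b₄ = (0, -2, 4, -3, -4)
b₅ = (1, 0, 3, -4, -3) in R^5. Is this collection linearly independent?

linearly independent

Form the 5×5 matrix with these as columns; its determinant is 726.
A nonzero determinant means the columns are linearly independent.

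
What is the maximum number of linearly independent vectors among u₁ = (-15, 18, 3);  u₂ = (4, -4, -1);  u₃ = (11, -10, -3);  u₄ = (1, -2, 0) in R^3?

Form the matrix with u₁, u₂, u₃, u₄ as columns and reduce.
Exactly 2 pivots survive; hence the rank is 2.
(With 4 elements in a 3-dimensional space the rank is at most 3.)

2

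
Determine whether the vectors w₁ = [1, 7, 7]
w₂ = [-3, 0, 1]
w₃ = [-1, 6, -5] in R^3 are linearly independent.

linearly independent

Form the 3×3 matrix with these as columns; its determinant is -244.
A nonzero determinant means the columns are linearly independent.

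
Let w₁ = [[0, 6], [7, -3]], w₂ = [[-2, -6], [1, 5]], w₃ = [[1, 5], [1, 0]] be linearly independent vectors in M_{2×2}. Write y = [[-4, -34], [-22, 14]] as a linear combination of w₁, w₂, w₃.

Identify each element with its coordinate vector in ℝ⁴ via {E₁₁, E₁₂, E₂₁, E₂₂}.
Set up the augmented matrix [w₁ | w₂ | w₃ | y] and row-reduce.
The system has the unique solution (α₁, α₂, α₃) = (-3, 1, -2).

y = -3w₁ + w₂ - 2w₃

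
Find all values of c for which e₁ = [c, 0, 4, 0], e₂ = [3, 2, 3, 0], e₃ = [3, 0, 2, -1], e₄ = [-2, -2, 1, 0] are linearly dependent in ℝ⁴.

c = 1

The vectors are dependent exactly when the determinant of the matrix with rows e₁, e₂, e₃, e₄ vanishes.
Cofactor expansion gives det = 8*c - 8.
This vanishes exactly when c = 1.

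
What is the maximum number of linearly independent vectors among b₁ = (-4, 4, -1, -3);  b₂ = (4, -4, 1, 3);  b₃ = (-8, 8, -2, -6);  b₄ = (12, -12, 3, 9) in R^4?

Put the 4×4 matrix [b₁|b₂|b₃|b₄] into echelon form.
There is 1 pivot column, so rank = 1.

1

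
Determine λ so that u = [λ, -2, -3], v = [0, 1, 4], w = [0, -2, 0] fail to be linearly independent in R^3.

λ = 0

The set is linearly dependent precisely when det[u; v; w] = 0.
The determinant works out to 8*λ.
This vanishes exactly when λ = 0.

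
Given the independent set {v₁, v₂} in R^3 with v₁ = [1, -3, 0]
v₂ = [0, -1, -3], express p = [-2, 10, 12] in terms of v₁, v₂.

Set up the augmented matrix [v₁ | v₂ | p] and row-reduce.
Back-substitution yields (a₁, a₂) = (-2, -4).

p = -2v₁ - 4v₂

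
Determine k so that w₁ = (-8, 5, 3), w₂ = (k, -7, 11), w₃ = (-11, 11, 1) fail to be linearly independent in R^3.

k = -47/7

Dependence holds iff the 3×3 matrix [w₁ w₂ w₃] is singular.
Expanding, det = 28*k + 188.
Setting this to zero gives k = -47/7.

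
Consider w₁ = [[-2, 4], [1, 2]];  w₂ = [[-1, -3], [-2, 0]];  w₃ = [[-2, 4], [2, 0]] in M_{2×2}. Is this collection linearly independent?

linearly independent

Write each element as a coordinate vector in ℝ⁴ using {E₁₁, E₁₂, E₂₁, E₂₂}.
Place the vectors as rows of a 3×4 matrix and reduce to echelon form.
The reduction yields 3 nonzero rows, so the rank is 3.
Since rank = 3 (the number of vectors), the set is linearly independent.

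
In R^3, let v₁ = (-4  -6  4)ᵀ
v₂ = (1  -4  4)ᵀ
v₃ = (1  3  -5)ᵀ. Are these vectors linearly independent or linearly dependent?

linearly independent

The matrix [v₁|v₂|v₃] has determinant -58.
A nonzero determinant means the columns are linearly independent.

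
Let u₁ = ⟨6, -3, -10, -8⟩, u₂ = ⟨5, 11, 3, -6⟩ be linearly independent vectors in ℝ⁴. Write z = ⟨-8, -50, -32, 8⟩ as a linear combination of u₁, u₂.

Solve the system with u₁, u₂ as columns and z as the right-hand side.
Row-reducing the augmented matrix gives the unique coefficients (α₁, α₂) = (2, -4).

z = 2u₁ - 4u₂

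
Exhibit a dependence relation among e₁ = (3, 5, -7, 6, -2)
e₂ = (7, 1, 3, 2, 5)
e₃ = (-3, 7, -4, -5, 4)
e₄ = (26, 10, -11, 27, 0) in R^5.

Solve the homogeneous system with e₁, e₂, e₃, e₄ as columns by row-reducing the coefficient matrix.
One solution (up to scaling) is (3, 2, -1, -1).

3e₁ + 2e₂ - e₃ - e₄ = 0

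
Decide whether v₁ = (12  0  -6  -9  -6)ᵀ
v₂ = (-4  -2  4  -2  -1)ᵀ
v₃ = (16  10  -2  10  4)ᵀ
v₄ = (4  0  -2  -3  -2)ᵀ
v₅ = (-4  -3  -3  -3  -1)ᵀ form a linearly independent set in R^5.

One vector is a scalar multiple of another, so the set is dependent.

linearly dependent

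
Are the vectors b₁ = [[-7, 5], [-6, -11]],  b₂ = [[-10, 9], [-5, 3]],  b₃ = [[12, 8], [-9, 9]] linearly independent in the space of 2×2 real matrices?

linearly independent

Write each element as a coordinate vector in ℝ⁴ using {E₁₁, E₁₂, E₂₁, E₂₂}.
Row-reduce the matrix whose columns are b₁, b₂, b₃.
The reduction yields 3 nonzero rows, so the rank is 3.
Since rank = 3 (the number of vectors), the set is linearly independent.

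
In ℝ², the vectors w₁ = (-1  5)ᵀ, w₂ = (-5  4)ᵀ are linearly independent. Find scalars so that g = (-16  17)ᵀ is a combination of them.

g = w₁ + 3w₂

Set up the augmented matrix [w₁ | w₂ | g] and row-reduce.
Row-reducing the augmented matrix gives the unique coefficients (α₁, α₂) = (1, 3).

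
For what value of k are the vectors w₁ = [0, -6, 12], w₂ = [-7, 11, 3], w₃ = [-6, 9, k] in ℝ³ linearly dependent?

k = 24/7

The vectors are dependent exactly when the determinant of the matrix with rows w₁, w₂, w₃ vanishes.
Expanding, det = 144 - 42*k.
This vanishes exactly when k = 24/7.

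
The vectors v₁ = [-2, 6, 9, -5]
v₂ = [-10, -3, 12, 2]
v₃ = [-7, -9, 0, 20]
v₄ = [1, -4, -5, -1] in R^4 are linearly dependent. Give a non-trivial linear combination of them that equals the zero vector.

Solve the homogeneous system with v₁, v₂, v₃, v₄ as columns by row-reducing the coefficient matrix.
A generator of the null space is (3, -1, 1, 3).

3v₁ - v₂ + v₃ + 3v₄ = 0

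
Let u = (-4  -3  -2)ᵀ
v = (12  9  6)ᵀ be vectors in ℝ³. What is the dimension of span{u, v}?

1

Row-reduce the 2×3 matrix with these as rows.
Exactly 1 pivot survives; hence the rank is 1.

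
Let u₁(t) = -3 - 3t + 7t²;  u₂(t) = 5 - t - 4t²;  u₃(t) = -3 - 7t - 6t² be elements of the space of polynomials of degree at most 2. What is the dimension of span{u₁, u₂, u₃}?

3

Pass to coordinate vectors with respect to the basis {1, t, t²}.
Put the 3×3 matrix [u₁|u₂|u₃] into echelon form.
The echelon form has 3 nonzero rows, so the rank is 3.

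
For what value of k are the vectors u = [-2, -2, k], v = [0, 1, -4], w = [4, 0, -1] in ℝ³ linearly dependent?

The vectors are dependent exactly when the determinant of the matrix with rows u, v, w vanishes.
Cofactor expansion gives det = 34 - 4*k.
This vanishes exactly when k = 17/2.

k = 17/2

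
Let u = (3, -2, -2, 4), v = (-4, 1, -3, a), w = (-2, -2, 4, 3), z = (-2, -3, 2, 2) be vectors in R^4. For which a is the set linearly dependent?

a = -37/4

Place the vectors as rows of a 4×4 matrix; dependence ⇔ determinant zero.
The determinant works out to 28*a + 259.
Solving 28*a + 259 = 0 yields a = -37/4.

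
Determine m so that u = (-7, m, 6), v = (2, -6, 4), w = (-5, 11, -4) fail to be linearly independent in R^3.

m = 23/3

The set is linearly dependent precisely when det[u; v; w] = 0.
The determinant works out to 92 - 12*m.
Setting this to zero gives m = 23/3.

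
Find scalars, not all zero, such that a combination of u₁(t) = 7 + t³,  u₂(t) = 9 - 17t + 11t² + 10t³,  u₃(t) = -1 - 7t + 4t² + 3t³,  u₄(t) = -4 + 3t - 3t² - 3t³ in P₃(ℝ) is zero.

u₁ - u₂ + 2u₃ - u₄ = 0

Write each element as a vector in ℝ⁴ using {1, t, …, t³}.
Set up α₁u₁ + … + α₄u₄ = 0 and solve the homogeneous system.
The free variable yields coefficients (1, -1, 2, -1) (any nonzero multiple also works).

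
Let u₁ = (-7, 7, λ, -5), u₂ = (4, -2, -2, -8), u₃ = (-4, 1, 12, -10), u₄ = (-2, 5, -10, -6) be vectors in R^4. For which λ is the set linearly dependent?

λ = -5/2

The set is linearly dependent precisely when det[u₁; u₂; u₃; u₄] = 0.
Expanding, det = 328*λ + 820.
Setting this to zero gives λ = -5/2.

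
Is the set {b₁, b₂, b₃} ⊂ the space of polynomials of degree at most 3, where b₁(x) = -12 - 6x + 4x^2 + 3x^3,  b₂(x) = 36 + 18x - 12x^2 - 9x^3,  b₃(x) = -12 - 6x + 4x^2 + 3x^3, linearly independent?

Take coordinates with respect to the standard basis {1, x, …, x^3}.
One vector is a scalar multiple of another, so the set is dependent.

linearly dependent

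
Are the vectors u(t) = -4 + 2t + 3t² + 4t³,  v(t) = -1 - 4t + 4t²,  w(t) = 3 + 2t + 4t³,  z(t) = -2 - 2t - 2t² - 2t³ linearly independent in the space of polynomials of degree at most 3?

linearly independent

Write each element as a coordinate vector in ℝ⁴ using {1, t, …, t³}.
Place the vectors as rows of a 4×4 matrix and reduce to echelon form.
The reduction yields 4 nonzero rows, so the rank is 4.
Since rank = 4 (the number of vectors), the set is linearly independent.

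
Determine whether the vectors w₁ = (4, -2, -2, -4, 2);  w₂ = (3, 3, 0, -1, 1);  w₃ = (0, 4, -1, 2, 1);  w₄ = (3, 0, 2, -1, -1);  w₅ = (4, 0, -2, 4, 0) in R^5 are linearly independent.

Place the vectors as rows of a 5×5 matrix and reduce to echelon form.
The reduction yields 5 nonzero rows, so the rank is 5.
Since rank = 5 (the number of vectors), the set is linearly independent.

linearly independent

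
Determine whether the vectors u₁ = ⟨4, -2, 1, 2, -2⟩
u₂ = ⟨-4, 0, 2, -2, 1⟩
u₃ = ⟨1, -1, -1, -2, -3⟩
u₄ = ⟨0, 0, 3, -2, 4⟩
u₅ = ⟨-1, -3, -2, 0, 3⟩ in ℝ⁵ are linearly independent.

Place the vectors as rows of a 5×5 matrix and reduce to echelon form.
The reduction yields 5 nonzero rows, so the rank is 5.
Since rank = 5 (the number of vectors), the set is linearly independent.

linearly independent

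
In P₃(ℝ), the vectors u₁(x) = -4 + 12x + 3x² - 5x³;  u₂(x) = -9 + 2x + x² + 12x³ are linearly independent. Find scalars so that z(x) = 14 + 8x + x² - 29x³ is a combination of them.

Work in coordinates with respect to the standard basis {1, x, …, x³}.
Set up the augmented matrix [u₁ | u₂ | z] and row-reduce.
Row-reducing the augmented matrix gives the unique coefficients (c₁, c₂) = (1, -2).

z = u₁ - 2u₂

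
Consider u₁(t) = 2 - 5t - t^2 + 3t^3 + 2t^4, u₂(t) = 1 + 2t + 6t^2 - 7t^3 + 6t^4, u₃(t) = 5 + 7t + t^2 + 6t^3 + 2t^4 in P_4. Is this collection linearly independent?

Write each element as a coordinate vector in ℝ⁵ using {1, t, …, t^4}.
Row-reduce the matrix whose columns are u₁, u₂, u₃.
The reduction yields 3 nonzero rows, so the rank is 3.
Since rank = 3 (the number of vectors), the set is linearly independent.

linearly independent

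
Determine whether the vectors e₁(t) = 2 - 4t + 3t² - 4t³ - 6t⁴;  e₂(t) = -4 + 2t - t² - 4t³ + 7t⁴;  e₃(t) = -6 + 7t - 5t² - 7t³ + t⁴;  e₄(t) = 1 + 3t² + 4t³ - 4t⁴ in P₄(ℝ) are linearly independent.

linearly independent

Write each element as a coordinate vector in ℝ⁵ using {1, t, …, t⁴}.
Row-reduce the matrix whose columns are e₁, e₂, e₃, e₄.
The reduction yields 4 nonzero rows, so the rank is 4.
Since rank = 4 (the number of vectors), the set is linearly independent.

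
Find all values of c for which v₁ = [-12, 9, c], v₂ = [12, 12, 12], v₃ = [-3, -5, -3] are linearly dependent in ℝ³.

c = -12

The set is linearly dependent precisely when det[v₁; v₂; v₃] = 0.
Expanding, det = -24*c - 288.
Solving -24*c - 288 = 0 yields c = -12.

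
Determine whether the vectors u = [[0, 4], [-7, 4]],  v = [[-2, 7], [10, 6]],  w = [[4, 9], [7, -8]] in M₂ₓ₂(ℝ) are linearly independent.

linearly independent

Write each element as a coordinate vector in ℝ⁴ using {E₁₁, E₁₂, E₂₁, E₂₂}.
Row-reduce the matrix whose columns are u, v, w.
The reduction yields 3 nonzero rows, so the rank is 3.
Since rank = 3 (the number of vectors), the set is linearly independent.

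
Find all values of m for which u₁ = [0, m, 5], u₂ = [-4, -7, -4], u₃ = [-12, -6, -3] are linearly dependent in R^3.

m = 25/3

The vectors are dependent exactly when the determinant of the matrix with rows u₁, u₂, u₃ vanishes.
Expanding, det = 36*m - 300.
This vanishes exactly when m = 25/3.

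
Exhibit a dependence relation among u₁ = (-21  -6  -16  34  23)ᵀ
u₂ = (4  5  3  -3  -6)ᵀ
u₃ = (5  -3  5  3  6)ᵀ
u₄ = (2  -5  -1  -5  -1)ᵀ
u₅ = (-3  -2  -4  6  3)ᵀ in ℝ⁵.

u₁ + 2u₂ + 2u₄ - 3u₅ = 0

Set up α₁u₁ + … + α₅u₅ = 0 and solve the homogeneous system.
A generator of the null space is (1, 2, 0, 2, -3).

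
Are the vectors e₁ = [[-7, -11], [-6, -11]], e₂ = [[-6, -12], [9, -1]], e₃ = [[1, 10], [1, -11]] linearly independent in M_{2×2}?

linearly independent

Take coordinates with respect to the standard basis {E₁₁, E₁₂, E₂₁, E₂₂}.
Place the vectors as rows of a 3×4 matrix and reduce to echelon form.
The reduction yields 3 nonzero rows, so the rank is 3.
Since rank = 3 (the number of vectors), the set is linearly independent.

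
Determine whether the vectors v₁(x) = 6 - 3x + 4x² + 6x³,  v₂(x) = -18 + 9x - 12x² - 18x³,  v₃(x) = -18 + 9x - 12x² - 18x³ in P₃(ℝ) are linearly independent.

Write each element as a coordinate vector in ℝ⁴ using {1, x, …, x³}.
Row-reduce the matrix whose columns are v₁, v₂, v₃.
The reduction yields 1 nonzero row, so the rank is 1.
Since rank 1 < 3, the set is linearly dependent.
Indeed 3v₁ + v₂ = 0.

linearly dependent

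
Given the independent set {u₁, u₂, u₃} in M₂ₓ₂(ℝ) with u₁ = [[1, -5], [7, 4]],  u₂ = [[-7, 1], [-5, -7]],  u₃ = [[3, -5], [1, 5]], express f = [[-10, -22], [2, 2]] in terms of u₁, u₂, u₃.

Identify each element with its coordinate vector in ℝ⁴ via {E₁₁, E₁₂, E₂₁, E₂₂}.
Write f = a₁u₁ + … + a₃u₃ and equate components.
Back-substitution yields (a₁, a₂, a₃) = (2, 3, 3).

f = 2u₁ + 3u₂ + 3u₃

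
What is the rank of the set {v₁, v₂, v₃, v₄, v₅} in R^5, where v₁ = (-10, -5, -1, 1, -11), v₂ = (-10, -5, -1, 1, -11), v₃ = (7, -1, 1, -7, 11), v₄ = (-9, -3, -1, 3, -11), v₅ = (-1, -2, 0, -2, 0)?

rank 2

Apply Gaussian elimination to the matrix whose rows are v₁, v₂, v₃, v₄, v₅.
Reduction leaves 2 leading entries, giving rank 2.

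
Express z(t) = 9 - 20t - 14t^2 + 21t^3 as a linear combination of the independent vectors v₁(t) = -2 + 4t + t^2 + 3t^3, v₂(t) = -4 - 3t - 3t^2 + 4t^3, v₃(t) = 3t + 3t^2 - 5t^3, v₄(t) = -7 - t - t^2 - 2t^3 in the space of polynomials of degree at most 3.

z = -2v₁ + 4v₂ - v₃ - 3v₄

Identify each element with its coordinate vector in ℝ⁴ via {1, t, …, t^3}.
Write z = a₁v₁ + … + a₄v₄ and equate components.
The system has the unique solution (a₁, …, a₄) = (-2, 4, -1, -3).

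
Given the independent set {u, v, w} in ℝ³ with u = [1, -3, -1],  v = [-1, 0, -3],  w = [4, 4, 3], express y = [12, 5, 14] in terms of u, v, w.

y = u - 3v + 2w

Solve the system with u, v, w as columns and y as the right-hand side.
The system has the unique solution (c₁, c₂, c₃) = (1, -3, 2).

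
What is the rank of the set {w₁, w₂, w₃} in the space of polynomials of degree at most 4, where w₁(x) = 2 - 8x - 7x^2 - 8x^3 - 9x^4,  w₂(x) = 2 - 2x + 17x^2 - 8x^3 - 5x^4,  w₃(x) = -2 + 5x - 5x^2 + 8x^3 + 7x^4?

Use coordinates relative to {1, x, …, x^4}.
Apply Gaussian elimination to the matrix whose rows are w₁, w₂, w₃.
Reduction leaves 2 leading entries, giving rank 2.

rank 2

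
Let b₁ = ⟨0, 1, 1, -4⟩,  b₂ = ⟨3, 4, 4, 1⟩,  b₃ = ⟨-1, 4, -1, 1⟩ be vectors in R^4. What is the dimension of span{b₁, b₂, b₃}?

Row-reduce the 3×4 matrix with these as rows.
Reduction leaves 3 leading entries, giving rank 3.

dim = 3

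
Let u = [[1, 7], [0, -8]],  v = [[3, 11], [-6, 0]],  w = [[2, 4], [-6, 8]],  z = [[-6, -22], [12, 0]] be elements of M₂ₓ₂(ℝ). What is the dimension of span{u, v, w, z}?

dim = 2

Pass to coordinate vectors with respect to the basis {E₁₁, E₁₂, E₂₁, E₂₂}.
Put the 4×4 matrix [u|v|w|z] into echelon form.
There are 2 pivot columns, so rank = 2.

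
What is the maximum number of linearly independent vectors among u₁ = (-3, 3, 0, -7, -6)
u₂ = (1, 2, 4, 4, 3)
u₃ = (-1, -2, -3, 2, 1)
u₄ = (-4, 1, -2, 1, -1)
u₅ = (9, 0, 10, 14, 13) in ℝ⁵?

3

Row-reduce the 5×5 matrix with these as rows.
Reduction leaves 3 leading entries, giving rank 3.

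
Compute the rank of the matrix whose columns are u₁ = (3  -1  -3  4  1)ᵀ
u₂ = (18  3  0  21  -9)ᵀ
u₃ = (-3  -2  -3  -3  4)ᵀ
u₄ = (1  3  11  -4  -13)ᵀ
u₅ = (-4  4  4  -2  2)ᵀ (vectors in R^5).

3

Row-reduce the 5×5 matrix with these as rows.
Reduction leaves 3 leading entries, giving rank 3.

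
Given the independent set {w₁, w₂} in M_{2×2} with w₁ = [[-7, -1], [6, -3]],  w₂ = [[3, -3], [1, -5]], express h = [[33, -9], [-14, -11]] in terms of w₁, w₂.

Take coordinate vectors relative to {E₁₁, E₁₂, E₂₁, E₂₂}.
Set up the augmented matrix [w₁ | w₂ | h] and row-reduce.
Back-substitution yields (a₁, a₂) = (-3, 4).

h = -3w₁ + 4w₂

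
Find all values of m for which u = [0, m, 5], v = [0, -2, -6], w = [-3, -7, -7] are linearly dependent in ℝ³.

m = 5/3

Dependence holds iff the 3×3 matrix [u v w] is singular.
Expanding, det = 18*m - 30.
This vanishes exactly when m = 5/3.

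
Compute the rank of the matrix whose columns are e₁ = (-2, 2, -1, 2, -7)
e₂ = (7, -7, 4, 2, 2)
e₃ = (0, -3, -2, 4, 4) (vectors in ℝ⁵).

3

Put the 5×3 matrix [e₁|e₂|e₃] into echelon form.
Reduction leaves 3 leading entries, giving rank 3.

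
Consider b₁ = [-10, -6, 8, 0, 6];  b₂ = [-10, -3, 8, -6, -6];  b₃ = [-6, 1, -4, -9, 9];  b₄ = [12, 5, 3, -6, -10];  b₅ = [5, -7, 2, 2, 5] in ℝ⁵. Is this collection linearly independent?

Form the 5×5 matrix with these as columns; its determinant is 148116.
A nonzero determinant means the columns are linearly independent.

linearly independent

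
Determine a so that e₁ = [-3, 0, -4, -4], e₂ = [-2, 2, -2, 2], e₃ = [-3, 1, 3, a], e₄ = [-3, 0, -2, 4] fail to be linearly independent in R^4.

a = 25

Dependence holds iff the 4×4 matrix [e₁ e₂ e₃ e₄] is singular.
Expanding, det = 12*a - 300.
Setting this to zero gives a = 25.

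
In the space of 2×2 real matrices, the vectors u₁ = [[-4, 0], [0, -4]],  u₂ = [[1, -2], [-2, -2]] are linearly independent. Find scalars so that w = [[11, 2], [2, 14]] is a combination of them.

w = -3u₁ - u₂

Take coordinate vectors relative to {E₁₁, E₁₂, E₂₁, E₂₂}.
Since u₁, u₂ are independent, the coefficients expressing w are uniquely determined by a linear system.
Row-reducing the augmented matrix gives the unique coefficients (α₁, α₂) = (-3, -1).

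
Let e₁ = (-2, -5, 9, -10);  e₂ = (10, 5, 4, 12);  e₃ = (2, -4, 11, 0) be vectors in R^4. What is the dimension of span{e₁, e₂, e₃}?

3

Row-reduce the 3×4 matrix with these as rows.
There are 3 pivot columns, so rank = 3.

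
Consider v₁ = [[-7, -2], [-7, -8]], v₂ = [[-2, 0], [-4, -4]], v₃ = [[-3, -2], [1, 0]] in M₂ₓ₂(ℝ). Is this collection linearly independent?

Write each element as a coordinate vector in ℝ⁴ using {E₁₁, E₁₂, E₂₁, E₂₂}.
Place the vectors as rows of a 3×4 matrix and reduce to echelon form.
The reduction yields 2 nonzero rows, so the rank is 2.
Since rank 2 < 3, the set is linearly dependent.
Indeed v₁ - 2v₂ - v₃ = 0.

linearly dependent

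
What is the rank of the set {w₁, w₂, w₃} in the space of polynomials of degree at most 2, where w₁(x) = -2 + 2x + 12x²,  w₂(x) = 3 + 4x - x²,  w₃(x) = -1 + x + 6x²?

rank 2

Use coordinates relative to {1, x, x²}.
Row-reduce the 3×3 matrix with these as rows.
Exactly 2 pivots survive; hence the rank is 2.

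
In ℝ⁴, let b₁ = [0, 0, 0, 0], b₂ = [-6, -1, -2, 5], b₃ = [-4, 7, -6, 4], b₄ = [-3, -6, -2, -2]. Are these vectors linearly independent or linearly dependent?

One of the vectors is the zero vector, so the set is linearly dependent.

linearly dependent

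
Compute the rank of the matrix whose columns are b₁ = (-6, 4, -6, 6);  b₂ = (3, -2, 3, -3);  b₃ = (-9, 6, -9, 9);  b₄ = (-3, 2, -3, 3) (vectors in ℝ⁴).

Apply Gaussian elimination to the matrix whose rows are b₁, b₂, b₃, b₄.
Exactly 1 pivot survives; hence the rank is 1.

1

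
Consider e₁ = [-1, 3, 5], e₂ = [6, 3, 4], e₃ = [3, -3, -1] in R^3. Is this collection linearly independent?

The matrix [e₁|e₂|e₃] has determinant -90.
A nonzero determinant means the columns are linearly independent.

linearly independent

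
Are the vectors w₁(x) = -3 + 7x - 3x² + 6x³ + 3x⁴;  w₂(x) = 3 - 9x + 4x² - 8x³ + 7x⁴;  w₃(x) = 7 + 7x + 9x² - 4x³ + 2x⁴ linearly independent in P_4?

linearly independent

Take coordinates with respect to the standard basis {1, x, …, x⁴}.
Row-reduce the matrix whose columns are w₁, w₂, w₃.
The reduction yields 3 nonzero rows, so the rank is 3.
Since rank = 3 (the number of vectors), the set is linearly independent.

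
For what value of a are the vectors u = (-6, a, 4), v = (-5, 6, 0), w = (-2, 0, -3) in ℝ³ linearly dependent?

The vectors are dependent exactly when the determinant of the matrix with rows u, v, w vanishes.
Cofactor expansion gives det = 156 - 15*a.
This vanishes exactly when a = 52/5.

a = 52/5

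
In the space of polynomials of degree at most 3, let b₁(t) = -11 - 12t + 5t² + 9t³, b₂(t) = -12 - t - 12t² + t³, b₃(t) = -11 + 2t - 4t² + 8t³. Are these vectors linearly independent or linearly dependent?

linearly independent

Write each element as a coordinate vector in ℝ⁴ using {1, t, …, t³}.
Row-reduce the matrix whose columns are b₁, b₂, b₃.
The reduction yields 3 nonzero rows, so the rank is 3.
Since rank = 3 (the number of vectors), the set is linearly independent.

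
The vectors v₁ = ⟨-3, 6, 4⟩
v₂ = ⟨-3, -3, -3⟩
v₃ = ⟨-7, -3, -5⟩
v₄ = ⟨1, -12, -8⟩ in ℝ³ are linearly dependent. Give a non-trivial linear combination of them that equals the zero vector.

Write the vectors as columns of a matrix and find a nonzero vector in its null space.
One solution (up to scaling) is (1, -3, 1, 1).

v₁ - 3v₂ + v₃ + v₄ = 0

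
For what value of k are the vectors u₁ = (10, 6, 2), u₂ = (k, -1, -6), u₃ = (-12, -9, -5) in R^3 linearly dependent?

k = 41/6

The set is linearly dependent precisely when det[u₁; u₂; u₃] = 0.
Expanding, det = 12*k - 82.
This vanishes exactly when k = 41/6.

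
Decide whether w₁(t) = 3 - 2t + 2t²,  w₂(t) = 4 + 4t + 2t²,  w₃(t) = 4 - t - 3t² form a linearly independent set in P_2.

linearly independent

Write each element as a coordinate vector in ℝ³ using {1, t, t²}.
The matrix [w₁|w₂|w₃] has determinant -110.
A nonzero determinant means the columns are linearly independent.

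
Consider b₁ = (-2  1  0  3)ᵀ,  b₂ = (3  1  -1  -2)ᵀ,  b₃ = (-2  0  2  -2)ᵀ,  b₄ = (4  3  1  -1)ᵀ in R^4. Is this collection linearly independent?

linearly independent

Row-reduce the matrix whose columns are b₁, b₂, b₃, b₄.
The reduction yields 4 nonzero rows, so the rank is 4.
Since rank = 4 (the number of vectors), the set is linearly independent.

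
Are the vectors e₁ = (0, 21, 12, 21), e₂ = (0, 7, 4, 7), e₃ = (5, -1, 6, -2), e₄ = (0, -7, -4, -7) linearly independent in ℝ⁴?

linearly dependent

One vector is a scalar multiple of another, so the set is dependent.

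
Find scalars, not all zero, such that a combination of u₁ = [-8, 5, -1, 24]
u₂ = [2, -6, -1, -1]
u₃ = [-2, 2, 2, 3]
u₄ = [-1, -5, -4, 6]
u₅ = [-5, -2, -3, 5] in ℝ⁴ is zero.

u₁ + 2u₂ - 3u₃ - 3u₄ + u₅ = 0

Row-reduce the matrix with u₁, u₂, u₃, u₄, u₅ as columns; the null space gives the coefficients.
One solution (up to scaling) is (1, 2, -3, -3, 1).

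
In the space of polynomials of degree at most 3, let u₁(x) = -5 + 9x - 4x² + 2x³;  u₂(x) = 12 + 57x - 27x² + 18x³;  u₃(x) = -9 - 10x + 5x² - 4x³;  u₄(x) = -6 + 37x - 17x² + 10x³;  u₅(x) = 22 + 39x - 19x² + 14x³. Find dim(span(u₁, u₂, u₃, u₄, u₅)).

Pass to coordinate vectors with respect to the basis {1, x, …, x³}.
Put the 4×5 matrix [u₁|u₂|u₃|u₄|u₅] into echelon form.
Exactly 2 pivots survive; hence the rank is 2.
(With 5 elements in a 4-dimensional space the rank is at most 4.)

dim = 2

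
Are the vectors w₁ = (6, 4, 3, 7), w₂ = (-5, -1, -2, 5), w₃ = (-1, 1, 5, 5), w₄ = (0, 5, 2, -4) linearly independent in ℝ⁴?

linearly independent

Form the 4×4 matrix with these as columns; its determinant is -1939.
A nonzero determinant means the columns are linearly independent.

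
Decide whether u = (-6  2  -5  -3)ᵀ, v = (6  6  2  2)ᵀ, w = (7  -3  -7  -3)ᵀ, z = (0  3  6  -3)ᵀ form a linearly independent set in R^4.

linearly independent

Place the vectors as rows of a 4×4 matrix and reduce to echelon form.
The reduction yields 4 nonzero rows, so the rank is 4.
Since rank = 4 (the number of vectors), the set is linearly independent.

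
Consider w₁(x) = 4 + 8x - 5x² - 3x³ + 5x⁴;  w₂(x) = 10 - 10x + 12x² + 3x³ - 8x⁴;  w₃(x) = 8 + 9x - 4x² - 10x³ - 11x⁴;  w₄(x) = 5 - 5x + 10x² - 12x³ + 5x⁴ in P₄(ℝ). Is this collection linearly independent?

linearly independent

Take coordinates with respect to the standard basis {1, x, …, x⁴}.
Row-reduce the matrix whose columns are w₁, w₂, w₃, w₄.
The reduction yields 4 nonzero rows, so the rank is 4.
Since rank = 4 (the number of vectors), the set is linearly independent.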